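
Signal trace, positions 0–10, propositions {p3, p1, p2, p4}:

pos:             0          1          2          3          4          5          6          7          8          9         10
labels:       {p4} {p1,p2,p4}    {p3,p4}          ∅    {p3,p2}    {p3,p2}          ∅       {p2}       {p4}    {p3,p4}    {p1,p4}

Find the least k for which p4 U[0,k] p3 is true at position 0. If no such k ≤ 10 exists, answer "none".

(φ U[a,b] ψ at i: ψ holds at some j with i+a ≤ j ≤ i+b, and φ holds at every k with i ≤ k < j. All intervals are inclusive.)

2

Need earliest j ≥ 0 with p3, and p4 at every k in [0,j-1].
  j=0: rhs fails.
  j=1: rhs fails.
  j=2: rhs holds; lhs holds on [0,1]. k = 2.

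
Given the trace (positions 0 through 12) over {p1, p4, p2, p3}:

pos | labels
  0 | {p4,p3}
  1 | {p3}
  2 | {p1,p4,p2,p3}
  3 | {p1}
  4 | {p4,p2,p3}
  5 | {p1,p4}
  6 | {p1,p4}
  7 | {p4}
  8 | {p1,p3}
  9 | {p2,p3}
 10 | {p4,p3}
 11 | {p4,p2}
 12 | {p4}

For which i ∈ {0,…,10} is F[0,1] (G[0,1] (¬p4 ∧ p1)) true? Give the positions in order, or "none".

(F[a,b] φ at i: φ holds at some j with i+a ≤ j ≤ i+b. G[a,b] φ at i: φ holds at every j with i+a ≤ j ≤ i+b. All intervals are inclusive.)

none

Evaluate at each i in [0,10]:
  i=0: ✗ (none in [0,1])
  i=1: ✗ (none in [1,2])
  i=2: ✗ (none in [2,3])
  i=3: ✗ (none in [3,4])
  i=4: ✗ (none in [4,5])
  i=5: ✗ (none in [5,6])
  i=6: ✗ (none in [6,7])
  i=7: ✗ (none in [7,8])
  i=8: ✗ (none in [8,9])
  i=9: ✗ (none in [9,10])
  i=10: ✗ (none in [10,11])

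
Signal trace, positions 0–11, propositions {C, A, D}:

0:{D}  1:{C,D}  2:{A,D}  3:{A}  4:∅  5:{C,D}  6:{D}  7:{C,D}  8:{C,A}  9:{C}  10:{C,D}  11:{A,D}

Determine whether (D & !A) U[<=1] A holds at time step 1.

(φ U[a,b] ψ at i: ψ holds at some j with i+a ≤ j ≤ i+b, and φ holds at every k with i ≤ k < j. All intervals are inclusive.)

Need some j in [1,2] with A, and (D & !A) at every k in [1,j-1].
  j=1: A false.
  j=2: A holds; (D & !A) holds at every k in [1,1] → satisfied.

Holds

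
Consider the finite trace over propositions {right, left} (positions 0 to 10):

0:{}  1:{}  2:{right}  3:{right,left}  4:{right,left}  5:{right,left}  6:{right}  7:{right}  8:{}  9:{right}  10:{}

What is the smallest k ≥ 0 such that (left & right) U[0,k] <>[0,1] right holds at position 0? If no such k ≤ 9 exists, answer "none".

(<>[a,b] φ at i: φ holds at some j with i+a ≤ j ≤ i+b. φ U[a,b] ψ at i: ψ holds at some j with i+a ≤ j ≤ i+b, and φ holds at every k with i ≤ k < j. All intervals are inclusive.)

Need earliest j ≥ 0 with <>[0,1] right, and (left & right) at every k in [0,j-1].
  j=0: rhs fails.
  j=1: rhs holds but lhs fails at k=0.
  j=2: rhs holds but lhs fails at k=0.
  j=3: rhs holds but lhs fails at k=0.
  j=4: rhs holds but lhs fails at k=0.
  j=5: rhs holds but lhs fails at k=0.
  j=6: rhs holds but lhs fails at k=0.
  j=7: rhs holds but lhs fails at k=0.
  j=8: rhs holds but lhs fails at k=0.
  j=9: rhs holds but lhs fails at k=0.
No witness within the range → none.

none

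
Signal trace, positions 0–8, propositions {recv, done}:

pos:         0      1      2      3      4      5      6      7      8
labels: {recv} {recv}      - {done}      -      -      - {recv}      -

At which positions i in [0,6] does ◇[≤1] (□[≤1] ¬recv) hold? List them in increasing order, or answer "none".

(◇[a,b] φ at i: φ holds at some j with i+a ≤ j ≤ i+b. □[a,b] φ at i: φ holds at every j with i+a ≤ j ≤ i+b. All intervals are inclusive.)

Evaluate at each i in [0,6]:
  i=0: ✗ (none in [0,1])
  i=1: ✓ (witness j=2)
  i=2: ✓ (witness j=2)
  i=3: ✓ (witness j=3)
  i=4: ✓ (witness j=4)
  i=5: ✓ (witness j=5)
  i=6: ✗ (none in [6,7])

1, 2, 3, 4, 5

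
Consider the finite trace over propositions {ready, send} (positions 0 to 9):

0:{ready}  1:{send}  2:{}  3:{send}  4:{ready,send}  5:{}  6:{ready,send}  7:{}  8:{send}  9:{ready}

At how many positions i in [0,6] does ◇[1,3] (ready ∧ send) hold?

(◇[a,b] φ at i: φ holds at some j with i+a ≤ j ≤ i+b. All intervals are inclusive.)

Evaluate at each i in [0,6]:
  i=0: ✗ (none in [1,3])
  i=1: ✓ (witness j=4)
  i=2: ✓ (witness j=4)
  i=3: ✓ (witness j=4)
  i=4: ✓ (witness j=6)
  i=5: ✓ (witness j=6)
  i=6: ✗ (none in [7,9])
Positions where it holds: {1, 2, 3, 4, 5} → 5.

5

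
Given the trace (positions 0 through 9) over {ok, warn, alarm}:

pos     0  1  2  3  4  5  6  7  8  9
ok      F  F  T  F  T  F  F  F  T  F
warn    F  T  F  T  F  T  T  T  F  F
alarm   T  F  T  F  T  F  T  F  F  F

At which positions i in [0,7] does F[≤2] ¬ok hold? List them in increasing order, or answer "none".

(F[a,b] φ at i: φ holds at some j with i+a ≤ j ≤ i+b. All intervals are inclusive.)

Evaluate at each i in [0,7]:
  i=0: ✓ (witness j=0)
  i=1: ✓ (witness j=1)
  i=2: ✓ (witness j=3)
  i=3: ✓ (witness j=3)
  i=4: ✓ (witness j=5)
  i=5: ✓ (witness j=5)
  i=6: ✓ (witness j=6)
  i=7: ✓ (witness j=7)

0, 1, 2, 3, 4, 5, 6, 7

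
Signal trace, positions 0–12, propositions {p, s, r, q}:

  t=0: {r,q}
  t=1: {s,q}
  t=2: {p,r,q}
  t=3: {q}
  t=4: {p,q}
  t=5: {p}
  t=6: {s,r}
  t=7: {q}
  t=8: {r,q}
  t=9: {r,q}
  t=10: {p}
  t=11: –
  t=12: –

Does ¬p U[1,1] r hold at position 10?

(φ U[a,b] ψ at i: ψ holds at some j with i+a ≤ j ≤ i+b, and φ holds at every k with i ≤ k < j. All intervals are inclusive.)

False

Need some j in [11,11] with r, and ¬p at every k in [10,j-1].
  j=11: r false.
No j in the window works → until fails.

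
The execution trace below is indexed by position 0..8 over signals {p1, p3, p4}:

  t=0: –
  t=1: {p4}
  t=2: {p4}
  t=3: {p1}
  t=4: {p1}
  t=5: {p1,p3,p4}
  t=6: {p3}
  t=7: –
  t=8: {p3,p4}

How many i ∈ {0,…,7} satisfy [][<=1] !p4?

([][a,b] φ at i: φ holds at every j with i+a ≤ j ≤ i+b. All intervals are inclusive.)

2

Evaluate at each i in [0,7]:
  i=0: ✗ (fails at j=1)
  i=1: ✗ (fails at j=1)
  i=2: ✗ (fails at j=2)
  i=3: ✓ (all of [3,4])
  i=4: ✗ (fails at j=5)
  i=5: ✗ (fails at j=5)
  i=6: ✓ (all of [6,7])
  i=7: ✗ (fails at j=8)
Positions where it holds: {3, 6} → 2.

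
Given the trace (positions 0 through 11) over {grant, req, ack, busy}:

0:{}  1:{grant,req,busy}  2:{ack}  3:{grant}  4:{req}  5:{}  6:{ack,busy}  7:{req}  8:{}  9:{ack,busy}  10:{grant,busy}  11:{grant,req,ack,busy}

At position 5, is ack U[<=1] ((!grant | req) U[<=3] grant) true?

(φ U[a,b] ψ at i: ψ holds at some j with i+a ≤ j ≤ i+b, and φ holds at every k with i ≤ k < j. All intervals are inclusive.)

No

Need some j in [5,6] with ((!grant | req) U[<=3] grant), and ack at every k in [5,j-1].
  j=5: ((!grant | req) U[<=3] grant) — fails.
  j=6: ((!grant | req) U[<=3] grant) — fails.
No j in the window works → until fails.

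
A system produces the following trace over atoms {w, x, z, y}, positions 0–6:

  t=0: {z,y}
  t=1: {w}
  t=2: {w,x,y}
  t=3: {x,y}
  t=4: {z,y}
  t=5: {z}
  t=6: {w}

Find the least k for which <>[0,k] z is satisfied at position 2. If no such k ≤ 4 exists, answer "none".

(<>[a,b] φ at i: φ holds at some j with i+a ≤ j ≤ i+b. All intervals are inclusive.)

2

Scan j = 2,3,… for z:
  j=2: fails
  j=3: fails
  j=4: holds
First hit at j=4, so smallest k = 4-2 = 2.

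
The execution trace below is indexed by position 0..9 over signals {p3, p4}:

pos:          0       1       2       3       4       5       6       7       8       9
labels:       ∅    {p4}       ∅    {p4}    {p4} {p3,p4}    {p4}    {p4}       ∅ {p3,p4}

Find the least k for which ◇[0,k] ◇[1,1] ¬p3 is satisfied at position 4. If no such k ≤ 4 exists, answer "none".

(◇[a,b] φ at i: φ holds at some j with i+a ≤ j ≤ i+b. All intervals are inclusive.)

1

Scan j = 4,5,… for ◇[1,1] ¬p3:
  j=4: fails
  j=5: holds
First hit at j=5, so smallest k = 5-4 = 1.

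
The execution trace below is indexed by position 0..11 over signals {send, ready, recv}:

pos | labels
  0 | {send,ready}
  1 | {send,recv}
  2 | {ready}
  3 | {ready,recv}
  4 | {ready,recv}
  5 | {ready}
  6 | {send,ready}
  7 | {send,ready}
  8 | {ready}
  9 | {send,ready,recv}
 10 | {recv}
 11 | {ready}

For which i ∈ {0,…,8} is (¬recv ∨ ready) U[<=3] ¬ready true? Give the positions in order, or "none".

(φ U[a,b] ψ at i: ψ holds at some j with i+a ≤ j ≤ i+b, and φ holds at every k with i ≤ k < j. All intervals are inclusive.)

0, 1, 7, 8

Evaluate at each i in [0,8]:
  i=0: ✓ (rhs at j=1; lhs holds on [0,0])
  i=1: ✓ (rhs at j=1)
  i=2: ✗ (no rhs in [2,5])
  i=3: ✗ (no rhs in [3,6])
  i=4: ✗ (no rhs in [4,7])
  i=5: ✗ (no rhs in [5,8])
  i=6: ✗ (no rhs in [6,9])
  i=7: ✓ (rhs at j=10; lhs holds on [7,9])
  i=8: ✓ (rhs at j=10; lhs holds on [8,9])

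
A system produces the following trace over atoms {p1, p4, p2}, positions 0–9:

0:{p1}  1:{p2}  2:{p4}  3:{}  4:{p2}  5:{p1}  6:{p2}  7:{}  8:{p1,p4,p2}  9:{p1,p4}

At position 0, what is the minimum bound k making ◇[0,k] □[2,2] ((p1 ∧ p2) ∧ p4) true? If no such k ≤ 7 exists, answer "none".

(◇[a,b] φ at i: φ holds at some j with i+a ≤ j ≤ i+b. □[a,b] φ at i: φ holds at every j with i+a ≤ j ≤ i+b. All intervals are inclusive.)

6

Scan j = 0,1,… for □[2,2] ((p1 ∧ p2) ∧ p4):
  j=0: fails
  j=1: fails
  j=2: fails
  j=3: fails
  j=4: fails
  j=5: fails
  j=6: holds
First hit at j=6, so smallest k = 6-0 = 6.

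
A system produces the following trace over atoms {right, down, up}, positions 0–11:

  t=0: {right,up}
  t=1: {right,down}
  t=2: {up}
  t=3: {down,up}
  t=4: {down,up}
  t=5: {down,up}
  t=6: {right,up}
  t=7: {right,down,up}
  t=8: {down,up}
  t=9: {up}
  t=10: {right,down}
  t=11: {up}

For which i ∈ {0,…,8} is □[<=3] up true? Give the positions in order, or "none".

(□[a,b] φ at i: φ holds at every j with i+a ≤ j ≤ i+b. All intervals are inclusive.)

2, 3, 4, 5, 6

Evaluate at each i in [0,8]:
  i=0: ✗ (fails at j=1)
  i=1: ✗ (fails at j=1)
  i=2: ✓ (all of [2,5])
  i=3: ✓ (all of [3,6])
  i=4: ✓ (all of [4,7])
  i=5: ✓ (all of [5,8])
  i=6: ✓ (all of [6,9])
  i=7: ✗ (fails at j=10)
  i=8: ✗ (fails at j=10)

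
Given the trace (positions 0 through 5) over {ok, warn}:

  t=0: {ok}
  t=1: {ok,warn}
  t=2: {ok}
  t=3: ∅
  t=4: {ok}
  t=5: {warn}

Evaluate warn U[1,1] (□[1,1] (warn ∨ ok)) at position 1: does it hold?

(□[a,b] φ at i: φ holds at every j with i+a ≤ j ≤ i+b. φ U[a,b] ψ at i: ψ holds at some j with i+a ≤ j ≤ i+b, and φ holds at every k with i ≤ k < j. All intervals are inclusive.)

No

Need some j in [2,2] with □[1,1] (warn ∨ ok), and warn at every k in [1,j-1].
  j=2: □[1,1] (warn ∨ ok) — fails at 3.
No j in the window works → until fails.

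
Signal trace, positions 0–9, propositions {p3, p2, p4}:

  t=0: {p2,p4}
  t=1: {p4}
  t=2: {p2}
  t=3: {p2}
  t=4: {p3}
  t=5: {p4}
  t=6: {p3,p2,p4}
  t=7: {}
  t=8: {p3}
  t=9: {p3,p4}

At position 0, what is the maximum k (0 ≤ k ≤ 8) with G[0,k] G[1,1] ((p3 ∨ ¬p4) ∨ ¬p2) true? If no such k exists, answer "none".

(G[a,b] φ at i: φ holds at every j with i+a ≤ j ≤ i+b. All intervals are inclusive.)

G[1,1] ((p3 ∨ ¬p4) ∨ ¬p2) must hold from j=0 onward; find where it first fails.
  j=0: holds
  j=1: holds
  j=2: holds
  j=3: holds
  j=4: holds
  j=5: holds
  j=6: holds
  j=7: holds
  j=8: holds
Holds through j=8; largest k = 8.

8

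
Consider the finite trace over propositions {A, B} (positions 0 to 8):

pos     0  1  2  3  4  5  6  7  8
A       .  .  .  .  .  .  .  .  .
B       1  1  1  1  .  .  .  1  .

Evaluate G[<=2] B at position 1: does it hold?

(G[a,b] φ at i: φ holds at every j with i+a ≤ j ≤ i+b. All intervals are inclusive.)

Check B at every j in [1,3]:
  j=1: true
  j=2: true
  j=3: true
All positions satisfy it → formula holds.

Holds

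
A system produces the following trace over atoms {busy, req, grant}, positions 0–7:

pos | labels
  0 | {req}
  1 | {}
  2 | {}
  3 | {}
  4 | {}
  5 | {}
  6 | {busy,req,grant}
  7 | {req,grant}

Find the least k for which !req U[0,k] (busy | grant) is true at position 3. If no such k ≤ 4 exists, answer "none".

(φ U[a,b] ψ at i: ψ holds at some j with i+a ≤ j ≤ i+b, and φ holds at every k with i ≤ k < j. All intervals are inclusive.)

Need earliest j ≥ 3 with (busy | grant), and !req at every k in [3,j-1].
  j=3: rhs fails.
  j=4: rhs fails.
  j=5: rhs fails.
  j=6: rhs holds; lhs holds on [3,5]. k = 3.

3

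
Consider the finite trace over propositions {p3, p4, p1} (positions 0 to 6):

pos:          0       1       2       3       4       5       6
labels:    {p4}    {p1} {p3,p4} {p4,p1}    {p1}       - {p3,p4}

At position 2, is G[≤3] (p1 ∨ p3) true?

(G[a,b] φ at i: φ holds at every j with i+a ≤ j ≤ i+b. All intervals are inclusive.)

False

Check (p1 ∨ p3) at every j in [2,5]:
  j=2: true
  j=3: true
  j=4: true
  j=5: false
Fails at j=5 → formula fails.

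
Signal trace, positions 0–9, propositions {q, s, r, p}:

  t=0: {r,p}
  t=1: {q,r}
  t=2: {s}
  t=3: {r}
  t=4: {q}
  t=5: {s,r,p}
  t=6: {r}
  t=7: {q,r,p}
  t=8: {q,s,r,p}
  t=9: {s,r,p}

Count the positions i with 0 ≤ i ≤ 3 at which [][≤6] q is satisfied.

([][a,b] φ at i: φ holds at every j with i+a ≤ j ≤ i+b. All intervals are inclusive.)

0

Evaluate at each i in [0,3]:
  i=0: ✗ (fails at j=0)
  i=1: ✗ (fails at j=2)
  i=2: ✗ (fails at j=2)
  i=3: ✗ (fails at j=3)
Positions where it holds: {} → 0.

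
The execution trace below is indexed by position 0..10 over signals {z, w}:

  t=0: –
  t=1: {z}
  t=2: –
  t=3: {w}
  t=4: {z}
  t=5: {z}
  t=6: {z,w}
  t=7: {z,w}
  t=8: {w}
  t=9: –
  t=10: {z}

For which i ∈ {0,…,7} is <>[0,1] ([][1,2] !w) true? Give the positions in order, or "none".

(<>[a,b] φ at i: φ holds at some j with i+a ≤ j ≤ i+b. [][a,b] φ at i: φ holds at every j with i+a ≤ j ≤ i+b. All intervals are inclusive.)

0, 2, 3, 7

Evaluate at each i in [0,7]:
  i=0: ✓ (witness j=0)
  i=1: ✗ (none in [1,2])
  i=2: ✓ (witness j=3)
  i=3: ✓ (witness j=3)
  i=4: ✗ (none in [4,5])
  i=5: ✗ (none in [5,6])
  i=6: ✗ (none in [6,7])
  i=7: ✓ (witness j=8)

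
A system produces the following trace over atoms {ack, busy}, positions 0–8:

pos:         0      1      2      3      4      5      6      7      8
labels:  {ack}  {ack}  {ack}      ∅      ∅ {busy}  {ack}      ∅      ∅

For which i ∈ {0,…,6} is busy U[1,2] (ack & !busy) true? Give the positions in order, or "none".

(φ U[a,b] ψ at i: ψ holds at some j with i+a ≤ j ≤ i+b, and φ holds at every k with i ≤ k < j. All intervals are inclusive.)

5

Evaluate at each i in [0,6]:
  i=0: ✗ (lhs fails at k=0 before rhs at j=1)
  i=1: ✗ (lhs fails at k=1 before rhs at j=2)
  i=2: ✗ (no rhs in [3,4])
  i=3: ✗ (no rhs in [4,5])
  i=4: ✗ (lhs fails at k=4 before rhs at j=6)
  i=5: ✓ (rhs at j=6; lhs holds on [5,5])
  i=6: ✗ (no rhs in [7,8])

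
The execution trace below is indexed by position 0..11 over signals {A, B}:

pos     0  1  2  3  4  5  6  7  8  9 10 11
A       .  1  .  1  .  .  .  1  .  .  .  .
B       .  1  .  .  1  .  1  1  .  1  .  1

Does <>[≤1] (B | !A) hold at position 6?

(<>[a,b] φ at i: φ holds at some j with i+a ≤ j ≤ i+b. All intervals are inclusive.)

Check (B | !A) at each j in [6,7]:
  j=6: true
  j=7: true
Found at j=6 → formula holds.

Holds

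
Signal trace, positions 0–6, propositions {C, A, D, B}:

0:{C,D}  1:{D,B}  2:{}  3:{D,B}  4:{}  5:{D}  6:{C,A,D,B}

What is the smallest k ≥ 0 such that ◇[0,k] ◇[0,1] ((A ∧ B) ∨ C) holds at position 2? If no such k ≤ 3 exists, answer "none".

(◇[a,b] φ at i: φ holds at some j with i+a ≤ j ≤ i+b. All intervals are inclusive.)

Scan j = 2,3,… for ◇[0,1] ((A ∧ B) ∨ C):
  j=2: fails
  j=3: fails
  j=4: fails
  j=5: holds
First hit at j=5, so smallest k = 5-2 = 3.

3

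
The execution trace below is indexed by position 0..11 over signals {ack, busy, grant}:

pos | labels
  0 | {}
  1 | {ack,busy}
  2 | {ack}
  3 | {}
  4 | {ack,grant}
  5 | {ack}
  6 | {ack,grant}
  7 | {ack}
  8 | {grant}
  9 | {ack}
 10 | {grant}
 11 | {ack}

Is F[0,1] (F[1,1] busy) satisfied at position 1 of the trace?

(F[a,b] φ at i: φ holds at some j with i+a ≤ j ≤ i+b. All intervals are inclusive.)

Check F[1,1] busy at each j in [1,2]:
  j=1: fails (none in [2,2])
  j=2: fails (none in [3,3])
No position in the window satisfies it → formula fails.

No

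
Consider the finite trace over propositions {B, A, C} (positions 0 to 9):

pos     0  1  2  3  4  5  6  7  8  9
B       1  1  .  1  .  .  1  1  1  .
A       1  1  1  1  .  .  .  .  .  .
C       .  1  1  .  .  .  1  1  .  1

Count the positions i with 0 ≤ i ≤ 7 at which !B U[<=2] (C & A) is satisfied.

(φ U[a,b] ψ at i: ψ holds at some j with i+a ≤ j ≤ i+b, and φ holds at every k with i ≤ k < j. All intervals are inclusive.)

Evaluate at each i in [0,7]:
  i=0: ✗ (lhs fails at k=0 before rhs at j=1)
  i=1: ✓ (rhs at j=1)
  i=2: ✓ (rhs at j=2)
  i=3: ✗ (no rhs in [3,5])
  i=4: ✗ (no rhs in [4,6])
  i=5: ✗ (no rhs in [5,7])
  i=6: ✗ (no rhs in [6,8])
  i=7: ✗ (no rhs in [7,9])
Positions where it holds: {1, 2} → 2.

2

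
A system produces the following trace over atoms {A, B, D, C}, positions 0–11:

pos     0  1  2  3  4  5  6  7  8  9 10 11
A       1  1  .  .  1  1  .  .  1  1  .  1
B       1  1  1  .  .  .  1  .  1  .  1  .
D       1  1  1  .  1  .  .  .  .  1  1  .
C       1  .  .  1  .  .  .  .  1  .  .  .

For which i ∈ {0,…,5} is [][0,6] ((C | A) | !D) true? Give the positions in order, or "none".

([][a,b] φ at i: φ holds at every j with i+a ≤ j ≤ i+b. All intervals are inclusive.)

3

Evaluate at each i in [0,5]:
  i=0: ✗ (fails at j=2)
  i=1: ✗ (fails at j=2)
  i=2: ✗ (fails at j=2)
  i=3: ✓ (all of [3,9])
  i=4: ✗ (fails at j=10)
  i=5: ✗ (fails at j=10)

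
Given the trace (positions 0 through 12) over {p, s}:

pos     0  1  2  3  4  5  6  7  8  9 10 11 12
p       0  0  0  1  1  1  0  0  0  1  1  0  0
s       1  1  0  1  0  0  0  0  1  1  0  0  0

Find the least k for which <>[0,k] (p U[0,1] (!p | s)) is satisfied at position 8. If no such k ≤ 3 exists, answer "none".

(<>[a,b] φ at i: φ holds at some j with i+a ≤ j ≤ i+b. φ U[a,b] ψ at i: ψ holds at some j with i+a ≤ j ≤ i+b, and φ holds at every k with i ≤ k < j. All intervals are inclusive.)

Scan j = 8,9,… for (p U[0,1] (!p | s)):
  j=8: holds
First hit at j=8, so smallest k = 8-8 = 0.

0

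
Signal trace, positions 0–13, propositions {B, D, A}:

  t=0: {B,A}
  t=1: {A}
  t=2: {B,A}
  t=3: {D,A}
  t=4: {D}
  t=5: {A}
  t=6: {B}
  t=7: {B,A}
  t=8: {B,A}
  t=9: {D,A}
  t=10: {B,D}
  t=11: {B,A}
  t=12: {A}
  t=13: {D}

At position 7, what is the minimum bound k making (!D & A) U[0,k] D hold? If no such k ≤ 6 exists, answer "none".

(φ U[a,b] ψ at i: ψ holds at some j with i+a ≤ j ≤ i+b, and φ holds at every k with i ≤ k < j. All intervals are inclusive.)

2

Need earliest j ≥ 7 with D, and (!D & A) at every k in [7,j-1].
  j=7: rhs fails.
  j=8: rhs fails.
  j=9: rhs holds; lhs holds on [7,8]. k = 2.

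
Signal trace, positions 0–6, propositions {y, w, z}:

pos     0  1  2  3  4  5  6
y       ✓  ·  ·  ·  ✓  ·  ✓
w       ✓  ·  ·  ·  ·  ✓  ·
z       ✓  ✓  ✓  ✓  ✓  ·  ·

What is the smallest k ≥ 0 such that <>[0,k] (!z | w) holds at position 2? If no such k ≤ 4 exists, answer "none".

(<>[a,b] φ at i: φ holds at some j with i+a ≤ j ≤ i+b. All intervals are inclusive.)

Scan j = 2,3,… for (!z | w):
  j=2: fails
  j=3: fails
  j=4: fails
  j=5: holds
First hit at j=5, so smallest k = 5-2 = 3.

3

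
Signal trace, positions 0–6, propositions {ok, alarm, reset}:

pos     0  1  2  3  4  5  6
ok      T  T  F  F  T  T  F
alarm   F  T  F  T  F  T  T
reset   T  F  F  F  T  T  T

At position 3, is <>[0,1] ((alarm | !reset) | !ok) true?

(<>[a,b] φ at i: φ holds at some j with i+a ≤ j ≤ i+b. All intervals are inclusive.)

Yes

Check ((alarm | !reset) | !ok) at each j in [3,4]:
  j=3: true
  j=4: false
Found at j=3 → formula holds.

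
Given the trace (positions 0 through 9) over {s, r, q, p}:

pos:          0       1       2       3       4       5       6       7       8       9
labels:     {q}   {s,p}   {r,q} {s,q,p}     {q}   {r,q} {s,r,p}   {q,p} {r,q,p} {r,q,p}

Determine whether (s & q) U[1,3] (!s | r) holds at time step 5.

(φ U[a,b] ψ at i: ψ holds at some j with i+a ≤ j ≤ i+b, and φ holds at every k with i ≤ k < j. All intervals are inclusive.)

No

Need some j in [6,8] with (!s | r), and (s & q) at every k in [5,j-1].
  j=6: (!s | r) holds, but (s & q) fails at k=5 → not this j.
  j=7: (!s | r) holds, but (s & q) fails at k=5 → not this j.
  j=8: (!s | r) holds, but (s & q) fails at k=5 → not this j.
No j in the window works → until fails.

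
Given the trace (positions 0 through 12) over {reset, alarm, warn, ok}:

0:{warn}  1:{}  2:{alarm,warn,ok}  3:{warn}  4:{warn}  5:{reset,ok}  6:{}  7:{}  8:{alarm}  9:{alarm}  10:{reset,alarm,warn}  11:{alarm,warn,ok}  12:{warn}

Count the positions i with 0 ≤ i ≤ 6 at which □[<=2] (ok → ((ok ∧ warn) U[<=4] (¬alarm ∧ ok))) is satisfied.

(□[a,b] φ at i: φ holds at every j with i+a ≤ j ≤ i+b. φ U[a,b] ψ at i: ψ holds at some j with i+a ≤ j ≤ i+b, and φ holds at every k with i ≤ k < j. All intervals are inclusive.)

Evaluate at each i in [0,6]:
  i=0: ✗ (fails at j=2)
  i=1: ✗ (fails at j=2)
  i=2: ✗ (fails at j=2)
  i=3: ✓ (all of [3,5])
  i=4: ✓ (all of [4,6])
  i=5: ✓ (all of [5,7])
  i=6: ✓ (all of [6,8])
Positions where it holds: {3, 4, 5, 6} → 4.

4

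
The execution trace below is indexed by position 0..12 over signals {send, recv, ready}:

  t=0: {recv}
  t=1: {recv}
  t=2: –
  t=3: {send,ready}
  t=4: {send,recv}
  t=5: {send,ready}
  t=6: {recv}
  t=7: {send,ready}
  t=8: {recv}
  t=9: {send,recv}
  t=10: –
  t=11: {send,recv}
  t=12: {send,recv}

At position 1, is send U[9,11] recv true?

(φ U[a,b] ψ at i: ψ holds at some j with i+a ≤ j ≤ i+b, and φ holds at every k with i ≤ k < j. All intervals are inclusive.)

No

Need some j in [10,12] with recv, and send at every k in [1,j-1].
  j=10: recv false.
  j=11: recv holds, but send fails at k=1 → not this j.
  j=12: recv holds, but send fails at k=1 → not this j.
No j in the window works → until fails.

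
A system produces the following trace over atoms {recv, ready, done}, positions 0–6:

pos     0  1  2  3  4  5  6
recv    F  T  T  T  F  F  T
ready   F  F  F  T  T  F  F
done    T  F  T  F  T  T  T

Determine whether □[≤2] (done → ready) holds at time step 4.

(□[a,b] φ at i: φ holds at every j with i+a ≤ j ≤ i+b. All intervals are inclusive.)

Check (done → ready) at every j in [4,6]:
  j=4: antecedent true; consequent true → ✓
  j=5: antecedent true; consequent false → ✗
  j=6: antecedent true; consequent false → ✗
Fails at j=5 → formula fails.

Does not hold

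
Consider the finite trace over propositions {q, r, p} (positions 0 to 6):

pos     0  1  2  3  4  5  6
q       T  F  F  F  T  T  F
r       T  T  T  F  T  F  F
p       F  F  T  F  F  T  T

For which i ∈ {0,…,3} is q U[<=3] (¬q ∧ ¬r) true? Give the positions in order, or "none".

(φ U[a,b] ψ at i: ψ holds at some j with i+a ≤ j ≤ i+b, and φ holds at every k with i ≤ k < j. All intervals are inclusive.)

3

Evaluate at each i in [0,3]:
  i=0: ✗ (lhs fails at k=1 before rhs at j=3)
  i=1: ✗ (lhs fails at k=1 before rhs at j=3)
  i=2: ✗ (lhs fails at k=2 before rhs at j=3)
  i=3: ✓ (rhs at j=3)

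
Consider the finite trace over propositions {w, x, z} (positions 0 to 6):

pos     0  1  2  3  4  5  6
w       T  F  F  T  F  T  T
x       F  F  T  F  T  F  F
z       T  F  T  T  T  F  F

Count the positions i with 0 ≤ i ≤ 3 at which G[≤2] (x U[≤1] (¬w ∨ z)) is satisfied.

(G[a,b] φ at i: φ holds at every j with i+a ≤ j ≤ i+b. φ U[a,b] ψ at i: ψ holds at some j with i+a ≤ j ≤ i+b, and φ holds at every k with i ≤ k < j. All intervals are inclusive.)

Evaluate at each i in [0,3]:
  i=0: ✓ (all of [0,2])
  i=1: ✓ (all of [1,3])
  i=2: ✓ (all of [2,4])
  i=3: ✗ (fails at j=5)
Positions where it holds: {0, 1, 2} → 3.

3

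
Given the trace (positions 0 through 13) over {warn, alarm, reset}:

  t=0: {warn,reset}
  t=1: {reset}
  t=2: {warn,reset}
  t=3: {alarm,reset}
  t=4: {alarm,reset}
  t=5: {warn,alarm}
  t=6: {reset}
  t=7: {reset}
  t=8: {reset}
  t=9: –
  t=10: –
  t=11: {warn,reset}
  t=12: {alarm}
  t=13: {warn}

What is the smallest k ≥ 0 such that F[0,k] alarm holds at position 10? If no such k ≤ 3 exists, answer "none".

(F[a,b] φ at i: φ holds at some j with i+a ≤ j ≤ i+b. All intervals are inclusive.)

2

Scan j = 10,11,… for alarm:
  j=10: fails
  j=11: fails
  j=12: holds
First hit at j=12, so smallest k = 12-10 = 2.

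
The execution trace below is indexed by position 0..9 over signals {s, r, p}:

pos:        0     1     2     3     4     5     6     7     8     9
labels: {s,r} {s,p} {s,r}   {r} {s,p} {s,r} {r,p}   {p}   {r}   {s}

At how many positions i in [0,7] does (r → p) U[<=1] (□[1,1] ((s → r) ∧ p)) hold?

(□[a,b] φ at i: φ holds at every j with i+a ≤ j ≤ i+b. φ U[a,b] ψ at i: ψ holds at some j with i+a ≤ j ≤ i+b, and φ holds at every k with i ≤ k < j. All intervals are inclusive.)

Evaluate at each i in [0,7]:
  i=0: ✗ (no rhs in [0,1])
  i=1: ✗ (no rhs in [1,2])
  i=2: ✗ (no rhs in [2,3])
  i=3: ✗ (no rhs in [3,4])
  i=4: ✓ (rhs at j=5; lhs holds on [4,4])
  i=5: ✓ (rhs at j=5)
  i=6: ✓ (rhs at j=6)
  i=7: ✗ (no rhs in [7,8])
Positions where it holds: {4, 5, 6} → 3.

3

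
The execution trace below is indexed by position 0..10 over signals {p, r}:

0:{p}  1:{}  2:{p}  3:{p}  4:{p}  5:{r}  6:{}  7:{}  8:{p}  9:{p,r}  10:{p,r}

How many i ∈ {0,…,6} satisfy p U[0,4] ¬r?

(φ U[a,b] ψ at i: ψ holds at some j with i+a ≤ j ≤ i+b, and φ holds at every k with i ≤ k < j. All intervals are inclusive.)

Evaluate at each i in [0,6]:
  i=0: ✓ (rhs at j=0)
  i=1: ✓ (rhs at j=1)
  i=2: ✓ (rhs at j=2)
  i=3: ✓ (rhs at j=3)
  i=4: ✓ (rhs at j=4)
  i=5: ✗ (lhs fails at k=5 before rhs at j=6)
  i=6: ✓ (rhs at j=6)
Positions where it holds: {0, 1, 2, 3, 4, 6} → 6.

6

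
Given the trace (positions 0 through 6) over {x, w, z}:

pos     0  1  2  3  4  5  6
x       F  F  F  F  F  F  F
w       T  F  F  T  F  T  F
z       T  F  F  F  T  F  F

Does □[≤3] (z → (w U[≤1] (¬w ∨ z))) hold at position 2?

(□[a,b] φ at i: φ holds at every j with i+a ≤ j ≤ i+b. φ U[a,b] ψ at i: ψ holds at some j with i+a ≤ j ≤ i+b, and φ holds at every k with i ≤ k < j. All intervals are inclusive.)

Check (z → (w U[≤1] (¬w ∨ z))) at every j in [2,5]:
  j=2: antecedent false → ✓
  j=3: antecedent false → ✓
  j=4: antecedent true; consequent holds → ✓
  j=5: antecedent false → ✓
All positions satisfy it → formula holds.

True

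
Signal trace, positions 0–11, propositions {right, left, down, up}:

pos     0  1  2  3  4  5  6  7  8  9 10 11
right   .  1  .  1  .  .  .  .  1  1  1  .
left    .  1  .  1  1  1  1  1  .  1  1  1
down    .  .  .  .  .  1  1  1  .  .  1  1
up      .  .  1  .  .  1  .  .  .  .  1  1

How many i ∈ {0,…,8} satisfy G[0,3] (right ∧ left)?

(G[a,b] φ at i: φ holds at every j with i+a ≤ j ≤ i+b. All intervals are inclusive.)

Evaluate at each i in [0,8]:
  i=0: ✗ (fails at j=0)
  i=1: ✗ (fails at j=2)
  i=2: ✗ (fails at j=2)
  i=3: ✗ (fails at j=4)
  i=4: ✗ (fails at j=4)
  i=5: ✗ (fails at j=5)
  i=6: ✗ (fails at j=6)
  i=7: ✗ (fails at j=7)
  i=8: ✗ (fails at j=8)
Positions where it holds: {} → 0.

0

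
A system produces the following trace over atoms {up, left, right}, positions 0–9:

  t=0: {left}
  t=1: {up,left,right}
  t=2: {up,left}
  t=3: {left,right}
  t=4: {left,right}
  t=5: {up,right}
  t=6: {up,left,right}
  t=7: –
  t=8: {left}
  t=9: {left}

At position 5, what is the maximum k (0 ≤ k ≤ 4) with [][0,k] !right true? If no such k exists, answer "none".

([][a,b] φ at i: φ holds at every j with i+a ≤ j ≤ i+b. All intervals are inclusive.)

none

!right must hold from j=5 onward; find where it first fails.
  j=5: fails → no k works.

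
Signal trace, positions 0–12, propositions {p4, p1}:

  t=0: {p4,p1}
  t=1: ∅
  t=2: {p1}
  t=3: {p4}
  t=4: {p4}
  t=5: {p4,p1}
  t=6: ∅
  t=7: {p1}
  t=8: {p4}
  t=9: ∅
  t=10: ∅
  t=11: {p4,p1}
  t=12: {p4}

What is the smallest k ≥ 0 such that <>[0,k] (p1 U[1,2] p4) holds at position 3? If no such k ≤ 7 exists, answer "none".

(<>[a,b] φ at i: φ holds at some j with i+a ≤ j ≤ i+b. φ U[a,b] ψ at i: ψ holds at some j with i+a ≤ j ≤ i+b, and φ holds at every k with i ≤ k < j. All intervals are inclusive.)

4

Scan j = 3,4,… for (p1 U[1,2] p4):
  j=3: fails
  j=4: fails
  j=5: fails
  j=6: fails
  j=7: holds
First hit at j=7, so smallest k = 7-3 = 4.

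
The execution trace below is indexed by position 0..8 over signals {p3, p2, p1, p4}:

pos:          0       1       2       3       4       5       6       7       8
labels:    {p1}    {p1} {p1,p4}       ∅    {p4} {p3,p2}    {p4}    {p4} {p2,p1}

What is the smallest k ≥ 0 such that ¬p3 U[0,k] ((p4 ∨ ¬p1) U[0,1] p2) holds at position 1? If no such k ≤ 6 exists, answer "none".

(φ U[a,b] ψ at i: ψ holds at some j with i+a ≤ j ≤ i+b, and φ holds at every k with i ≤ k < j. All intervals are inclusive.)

3

Need earliest j ≥ 1 with ((p4 ∨ ¬p1) U[0,1] p2), and ¬p3 at every k in [1,j-1].
  j=1: rhs fails.
  j=2: rhs fails.
  j=3: rhs fails.
  j=4: rhs holds; lhs holds on [1,3]. k = 3.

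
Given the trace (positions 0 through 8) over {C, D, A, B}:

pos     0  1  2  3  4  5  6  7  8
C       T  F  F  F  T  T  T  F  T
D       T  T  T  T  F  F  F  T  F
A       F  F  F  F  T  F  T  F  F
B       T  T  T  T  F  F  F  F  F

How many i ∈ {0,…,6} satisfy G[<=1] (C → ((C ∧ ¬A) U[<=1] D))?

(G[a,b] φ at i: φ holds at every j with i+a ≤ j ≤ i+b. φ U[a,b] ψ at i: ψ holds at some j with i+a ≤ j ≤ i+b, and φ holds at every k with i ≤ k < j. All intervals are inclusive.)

3

Evaluate at each i in [0,6]:
  i=0: ✓ (all of [0,1])
  i=1: ✓ (all of [1,2])
  i=2: ✓ (all of [2,3])
  i=3: ✗ (fails at j=4)
  i=4: ✗ (fails at j=4)
  i=5: ✗ (fails at j=5)
  i=6: ✗ (fails at j=6)
Positions where it holds: {0, 1, 2} → 3.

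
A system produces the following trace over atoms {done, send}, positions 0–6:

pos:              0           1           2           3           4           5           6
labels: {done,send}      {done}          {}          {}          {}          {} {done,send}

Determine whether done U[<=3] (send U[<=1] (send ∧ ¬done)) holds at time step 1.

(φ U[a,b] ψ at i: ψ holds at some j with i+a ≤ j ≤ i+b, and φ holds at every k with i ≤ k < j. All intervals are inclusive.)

Need some j in [1,4] with (send U[<=1] (send ∧ ¬done)), and done at every k in [1,j-1].
  j=1: (send U[<=1] (send ∧ ¬done)) — fails.
  j=2: (send U[<=1] (send ∧ ¬done)) — fails.
  j=3: (send U[<=1] (send ∧ ¬done)) — fails.
  j=4: (send U[<=1] (send ∧ ¬done)) — fails.
No j in the window works → until fails.

Does not hold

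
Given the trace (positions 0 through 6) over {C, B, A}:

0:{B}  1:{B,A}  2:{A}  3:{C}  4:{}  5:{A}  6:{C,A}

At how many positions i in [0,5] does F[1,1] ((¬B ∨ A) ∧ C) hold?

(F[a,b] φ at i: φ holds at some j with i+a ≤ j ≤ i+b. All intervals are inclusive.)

2

Evaluate at each i in [0,5]:
  i=0: ✗ (none in [1,1])
  i=1: ✗ (none in [2,2])
  i=2: ✓ (witness j=3)
  i=3: ✗ (none in [4,4])
  i=4: ✗ (none in [5,5])
  i=5: ✓ (witness j=6)
Positions where it holds: {2, 5} → 2.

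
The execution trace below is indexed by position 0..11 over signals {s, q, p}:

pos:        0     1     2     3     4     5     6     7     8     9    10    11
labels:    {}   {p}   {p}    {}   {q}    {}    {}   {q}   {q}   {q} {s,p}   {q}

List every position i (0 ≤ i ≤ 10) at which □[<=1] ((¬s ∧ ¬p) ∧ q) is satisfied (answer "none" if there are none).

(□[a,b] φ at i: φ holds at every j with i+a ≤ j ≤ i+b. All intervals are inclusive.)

Evaluate at each i in [0,10]:
  i=0: ✗ (fails at j=0)
  i=1: ✗ (fails at j=1)
  i=2: ✗ (fails at j=2)
  i=3: ✗ (fails at j=3)
  i=4: ✗ (fails at j=5)
  i=5: ✗ (fails at j=5)
  i=6: ✗ (fails at j=6)
  i=7: ✓ (all of [7,8])
  i=8: ✓ (all of [8,9])
  i=9: ✗ (fails at j=10)
  i=10: ✗ (fails at j=10)

7, 8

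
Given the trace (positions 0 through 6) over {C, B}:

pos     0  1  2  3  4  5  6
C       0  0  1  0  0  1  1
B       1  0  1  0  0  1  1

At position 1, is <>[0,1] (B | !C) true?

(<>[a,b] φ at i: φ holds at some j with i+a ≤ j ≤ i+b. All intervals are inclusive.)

Yes

Check (B | !C) at each j in [1,2]:
  j=1: true
  j=2: true
Found at j=1 → formula holds.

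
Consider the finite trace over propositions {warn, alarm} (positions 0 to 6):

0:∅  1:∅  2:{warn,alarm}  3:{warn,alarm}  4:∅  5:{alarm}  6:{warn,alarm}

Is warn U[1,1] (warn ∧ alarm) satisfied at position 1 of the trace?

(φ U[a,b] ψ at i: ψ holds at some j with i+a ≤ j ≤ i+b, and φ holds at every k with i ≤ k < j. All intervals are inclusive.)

Need some j in [2,2] with (warn ∧ alarm), and warn at every k in [1,j-1].
  j=2: (warn ∧ alarm) holds, but warn fails at k=1 → not this j.
No j in the window works → until fails.

False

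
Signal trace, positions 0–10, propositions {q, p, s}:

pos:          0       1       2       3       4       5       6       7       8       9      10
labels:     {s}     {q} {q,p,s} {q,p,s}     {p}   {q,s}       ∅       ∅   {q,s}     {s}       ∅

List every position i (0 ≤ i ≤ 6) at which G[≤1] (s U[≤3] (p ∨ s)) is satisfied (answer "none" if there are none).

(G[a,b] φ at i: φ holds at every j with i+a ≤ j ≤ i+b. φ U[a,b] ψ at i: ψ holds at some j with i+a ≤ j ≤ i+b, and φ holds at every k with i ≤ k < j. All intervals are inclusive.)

2, 3, 4

Evaluate at each i in [0,6]:
  i=0: ✗ (fails at j=1)
  i=1: ✗ (fails at j=1)
  i=2: ✓ (all of [2,3])
  i=3: ✓ (all of [3,4])
  i=4: ✓ (all of [4,5])
  i=5: ✗ (fails at j=6)
  i=6: ✗ (fails at j=6)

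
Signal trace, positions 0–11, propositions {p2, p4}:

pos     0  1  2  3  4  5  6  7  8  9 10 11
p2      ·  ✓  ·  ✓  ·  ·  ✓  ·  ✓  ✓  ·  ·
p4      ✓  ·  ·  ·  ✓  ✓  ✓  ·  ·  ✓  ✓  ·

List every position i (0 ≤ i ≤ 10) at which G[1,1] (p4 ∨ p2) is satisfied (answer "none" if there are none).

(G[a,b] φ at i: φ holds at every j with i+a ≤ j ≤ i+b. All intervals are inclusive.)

Evaluate at each i in [0,10]:
  i=0: ✓ (all of [1,1])
  i=1: ✗ (fails at j=2)
  i=2: ✓ (all of [3,3])
  i=3: ✓ (all of [4,4])
  i=4: ✓ (all of [5,5])
  i=5: ✓ (all of [6,6])
  i=6: ✗ (fails at j=7)
  i=7: ✓ (all of [8,8])
  i=8: ✓ (all of [9,9])
  i=9: ✓ (all of [10,10])
  i=10: ✗ (fails at j=11)

0, 2, 3, 4, 5, 7, 8, 9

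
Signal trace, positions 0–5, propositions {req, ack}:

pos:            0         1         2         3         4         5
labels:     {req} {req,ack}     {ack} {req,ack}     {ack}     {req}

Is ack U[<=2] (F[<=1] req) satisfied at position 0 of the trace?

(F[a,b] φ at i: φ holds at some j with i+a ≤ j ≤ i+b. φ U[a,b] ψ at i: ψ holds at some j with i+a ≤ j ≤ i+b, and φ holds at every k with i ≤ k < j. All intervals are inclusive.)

Need some j in [0,2] with F[<=1] req, and ack at every k in [0,j-1].
  j=0: F[<=1] req holds; no prefix to check → satisfied.

Holds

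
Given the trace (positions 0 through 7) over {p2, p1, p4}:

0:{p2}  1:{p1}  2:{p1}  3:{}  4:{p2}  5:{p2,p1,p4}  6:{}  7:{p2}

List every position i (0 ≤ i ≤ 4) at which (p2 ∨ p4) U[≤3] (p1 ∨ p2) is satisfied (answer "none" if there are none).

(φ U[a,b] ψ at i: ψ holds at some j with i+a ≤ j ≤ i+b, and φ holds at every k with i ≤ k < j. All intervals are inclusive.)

Evaluate at each i in [0,4]:
  i=0: ✓ (rhs at j=0)
  i=1: ✓ (rhs at j=1)
  i=2: ✓ (rhs at j=2)
  i=3: ✗ (lhs fails at k=3 before rhs at j=4)
  i=4: ✓ (rhs at j=4)

0, 1, 2, 4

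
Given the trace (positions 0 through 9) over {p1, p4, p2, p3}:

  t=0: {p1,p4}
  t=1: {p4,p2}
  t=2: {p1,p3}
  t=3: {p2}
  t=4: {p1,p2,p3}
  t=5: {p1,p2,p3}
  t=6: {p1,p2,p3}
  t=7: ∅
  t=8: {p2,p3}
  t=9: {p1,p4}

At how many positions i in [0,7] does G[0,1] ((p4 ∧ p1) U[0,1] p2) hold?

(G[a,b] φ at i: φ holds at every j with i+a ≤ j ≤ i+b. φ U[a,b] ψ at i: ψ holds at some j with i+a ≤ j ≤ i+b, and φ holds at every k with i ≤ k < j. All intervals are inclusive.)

4

Evaluate at each i in [0,7]:
  i=0: ✓ (all of [0,1])
  i=1: ✗ (fails at j=2)
  i=2: ✗ (fails at j=2)
  i=3: ✓ (all of [3,4])
  i=4: ✓ (all of [4,5])
  i=5: ✓ (all of [5,6])
  i=6: ✗ (fails at j=7)
  i=7: ✗ (fails at j=7)
Positions where it holds: {0, 3, 4, 5} → 4.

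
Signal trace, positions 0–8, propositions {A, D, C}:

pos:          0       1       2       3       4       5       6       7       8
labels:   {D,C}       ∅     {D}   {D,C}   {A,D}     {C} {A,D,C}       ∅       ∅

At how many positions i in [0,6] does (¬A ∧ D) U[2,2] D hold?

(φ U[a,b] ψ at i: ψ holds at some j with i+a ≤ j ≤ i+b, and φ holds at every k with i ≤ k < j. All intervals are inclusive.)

Evaluate at each i in [0,6]:
  i=0: ✗ (lhs fails at k=1 before rhs at j=2)
  i=1: ✗ (lhs fails at k=1 before rhs at j=3)
  i=2: ✓ (rhs at j=4; lhs holds on [2,3])
  i=3: ✗ (no rhs in [5,5])
  i=4: ✗ (lhs fails at k=4 before rhs at j=6)
  i=5: ✗ (no rhs in [7,7])
  i=6: ✗ (no rhs in [8,8])
Positions where it holds: {2} → 1.

1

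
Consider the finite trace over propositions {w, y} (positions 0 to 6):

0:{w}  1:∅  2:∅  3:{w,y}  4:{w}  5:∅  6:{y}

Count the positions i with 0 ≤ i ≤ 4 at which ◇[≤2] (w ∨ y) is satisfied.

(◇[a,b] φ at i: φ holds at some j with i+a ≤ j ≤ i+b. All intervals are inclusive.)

Evaluate at each i in [0,4]:
  i=0: ✓ (witness j=0)
  i=1: ✓ (witness j=3)
  i=2: ✓ (witness j=3)
  i=3: ✓ (witness j=3)
  i=4: ✓ (witness j=4)
Positions where it holds: {0, 1, 2, 3, 4} → 5.

5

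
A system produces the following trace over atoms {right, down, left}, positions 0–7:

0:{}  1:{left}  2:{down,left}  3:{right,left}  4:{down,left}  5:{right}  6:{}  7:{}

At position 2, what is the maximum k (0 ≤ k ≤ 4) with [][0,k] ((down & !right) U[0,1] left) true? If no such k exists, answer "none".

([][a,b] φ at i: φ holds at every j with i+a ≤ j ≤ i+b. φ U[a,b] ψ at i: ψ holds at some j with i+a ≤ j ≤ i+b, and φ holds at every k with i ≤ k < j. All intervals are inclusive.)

2

((down & !right) U[0,1] left) must hold from j=2 onward; find where it first fails.
  j=2: holds
  j=3: holds
  j=4: holds
  j=5: fails
Holds on [2,4], so largest k = 2.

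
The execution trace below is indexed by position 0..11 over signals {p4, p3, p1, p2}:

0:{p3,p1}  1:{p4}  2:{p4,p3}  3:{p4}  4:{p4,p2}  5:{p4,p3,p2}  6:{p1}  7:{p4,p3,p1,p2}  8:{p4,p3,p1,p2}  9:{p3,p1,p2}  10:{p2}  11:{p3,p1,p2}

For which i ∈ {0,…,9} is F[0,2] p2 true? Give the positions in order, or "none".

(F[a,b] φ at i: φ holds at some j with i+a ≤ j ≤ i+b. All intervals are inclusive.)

2, 3, 4, 5, 6, 7, 8, 9

Evaluate at each i in [0,9]:
  i=0: ✗ (none in [0,2])
  i=1: ✗ (none in [1,3])
  i=2: ✓ (witness j=4)
  i=3: ✓ (witness j=4)
  i=4: ✓ (witness j=4)
  i=5: ✓ (witness j=5)
  i=6: ✓ (witness j=7)
  i=7: ✓ (witness j=7)
  i=8: ✓ (witness j=8)
  i=9: ✓ (witness j=9)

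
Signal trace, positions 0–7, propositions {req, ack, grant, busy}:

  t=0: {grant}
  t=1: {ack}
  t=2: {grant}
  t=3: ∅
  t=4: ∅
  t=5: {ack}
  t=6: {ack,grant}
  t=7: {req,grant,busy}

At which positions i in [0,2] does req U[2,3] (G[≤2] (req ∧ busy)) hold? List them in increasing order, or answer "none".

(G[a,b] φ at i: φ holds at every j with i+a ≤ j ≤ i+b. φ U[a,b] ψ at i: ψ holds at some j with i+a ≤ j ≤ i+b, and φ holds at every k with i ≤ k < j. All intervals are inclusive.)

Evaluate at each i in [0,2]:
  i=0: ✗ (no rhs in [2,3])
  i=1: ✗ (no rhs in [3,4])
  i=2: ✗ (no rhs in [4,5])

none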